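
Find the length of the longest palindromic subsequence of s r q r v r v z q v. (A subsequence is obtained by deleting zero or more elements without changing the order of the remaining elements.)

5

One longest palindromic subsequence is qvrvq (positions 3,5,6,7,9); it reads the same forward and backward, and the interval DP gives dp[1][10] = 5.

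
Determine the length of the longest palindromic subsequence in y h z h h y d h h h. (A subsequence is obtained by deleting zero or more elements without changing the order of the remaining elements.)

One longest palindromic subsequence is hhhdhhh (positions 2,4,5,7,8,9,10); it reads the same forward and backward, and the interval DP gives dp[1][10] = 7.

7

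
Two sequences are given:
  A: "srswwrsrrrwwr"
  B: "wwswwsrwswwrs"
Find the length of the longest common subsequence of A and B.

A longest common subsequence is swwrswwr (length 8); the LCS DP confirms no longer common subsequence exists.

8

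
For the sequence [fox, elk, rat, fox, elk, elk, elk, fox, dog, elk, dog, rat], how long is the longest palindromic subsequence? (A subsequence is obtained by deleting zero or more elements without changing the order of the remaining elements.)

Using dp[i][j] = 2 + dp[i+1][j−1] if the ends match, else max(dp[i+1][j], dp[i][j−1]):
dp[1][12] = 7. A witness is rat fox elk elk elk fox rat at positions 3,4,5,6,7,8,12.

7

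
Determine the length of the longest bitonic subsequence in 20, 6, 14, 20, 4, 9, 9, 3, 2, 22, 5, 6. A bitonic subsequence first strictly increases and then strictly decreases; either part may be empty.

One longest bitonic subsequence is 6, 14, 20, 9, 3, 2 (positions 2,3,4,7,8,9): it rises to 20 then falls. Length 6 is optimal.

6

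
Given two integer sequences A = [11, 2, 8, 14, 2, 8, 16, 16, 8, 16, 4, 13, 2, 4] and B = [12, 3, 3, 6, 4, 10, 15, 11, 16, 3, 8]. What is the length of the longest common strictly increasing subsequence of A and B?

2

A longest common strictly increasing subsequence is 11, 16 (length 2); it appears in order in both A and B, and no longer such subsequence exists.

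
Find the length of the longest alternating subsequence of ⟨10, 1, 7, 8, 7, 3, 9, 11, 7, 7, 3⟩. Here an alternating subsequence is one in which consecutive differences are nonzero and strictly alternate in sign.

A longest alternating subsequence is 10, 1, 8, 7, 9, 7 (positions 1,2,4,5,7,9); its 5 consecutive differences strictly alternate in sign, and length 6 is optimal.

6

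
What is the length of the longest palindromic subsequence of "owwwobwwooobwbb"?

7

One longest palindromic subsequence is bwooowb (positions 6,8,9,10,11,13,15); it reads the same forward and backward, and the interval DP gives dp[1][15] = 7.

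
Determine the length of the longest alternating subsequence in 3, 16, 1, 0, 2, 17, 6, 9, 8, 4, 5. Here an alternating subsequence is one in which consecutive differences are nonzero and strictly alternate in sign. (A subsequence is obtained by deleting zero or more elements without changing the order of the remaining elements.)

8

Track the best alternating length ending on an up-step vs a down-step at each position: up/down = 1/1, 2/1, 1/3, 1/3, 4/3, 4/1, 4/5, 6/5, 6/7, 4/7, 8/7.
The maximum over both is 8; one such subsequence is 3, 16, 1, 17, 6, 9, 4, 5.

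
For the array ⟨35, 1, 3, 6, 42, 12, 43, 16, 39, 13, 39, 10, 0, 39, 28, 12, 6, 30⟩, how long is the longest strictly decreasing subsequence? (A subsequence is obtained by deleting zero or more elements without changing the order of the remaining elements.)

5

Scanning left to right, the best length ending at each element is: 35→1, 1→2, 3→2, 6→2, 42→1, 12→2, 43→1, 16→2, 39→2, 13→3, 39→2, 10→4, 0→5, 39→2, 28→3, 12→4, 6→5, 30→3.
So the longest decreasing subsequence has length 5, e.g. 35, 16, 13, 10, 0.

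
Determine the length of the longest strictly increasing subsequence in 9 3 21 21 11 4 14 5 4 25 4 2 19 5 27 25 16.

5

Scanning left to right, the best length ending at each element is: 9→1, 3→1, 21→2, 21→2, 11→2, 4→2, 14→3, 5→3, 4→2, 25→4, 4→2, 2→1, 19→4, 5→3, 27→5, 25→5, 16→4.
So the longest increasing subsequence has length 5, e.g. 9, 11, 14, 25, 27.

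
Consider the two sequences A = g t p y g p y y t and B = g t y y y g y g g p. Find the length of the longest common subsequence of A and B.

5

Backtracking the LCS table gives one alignment: g (A1,B1) → t (A2,B2) → y (A4,B7) → g (A5,B9) → p (A6,B10).
So the longest common subsequence has length 5.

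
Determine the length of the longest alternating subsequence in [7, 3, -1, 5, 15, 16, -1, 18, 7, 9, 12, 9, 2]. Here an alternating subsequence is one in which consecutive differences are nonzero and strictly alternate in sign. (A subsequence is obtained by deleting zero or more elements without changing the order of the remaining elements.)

8

A longest alternating subsequence is 7, 3, 5, -1, 18, 7, 12, 9 (positions 1,2,4,7,8,9,11,12); its 7 consecutive differences strictly alternate in sign, and length 8 is optimal.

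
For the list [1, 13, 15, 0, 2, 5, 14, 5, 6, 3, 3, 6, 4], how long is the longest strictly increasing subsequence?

4

One longest increasing subsequence is 1, 2, 5, 14 (positions 1,5,6,7), of length 4; no longer one exists.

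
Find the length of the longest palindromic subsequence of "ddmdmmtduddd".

Using dp[i][j] = 2 + dp[i+1][j−1] if the ends match, else max(dp[i+1][j], dp[i][j−1]):
dp[1][12] = 8. A witness is dddmmddd at positions 1,2,4,5,6,10,11,12.

8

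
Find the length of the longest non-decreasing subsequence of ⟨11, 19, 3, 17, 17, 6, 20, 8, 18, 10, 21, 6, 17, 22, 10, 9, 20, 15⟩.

6

Scanning left to right, the best length ending at each element is: 11→1, 19→2, 3→1, 17→2, 17→3, 6→2, 20→4, 8→3, 18→4, 10→4, 21→5, 6→3, 17→5, 22→6, 10→5, 9→4, 20→6, 15→6.
So the longest non-decreasing subsequence has length 6, e.g. 11, 17, 17, 20, 21, 22.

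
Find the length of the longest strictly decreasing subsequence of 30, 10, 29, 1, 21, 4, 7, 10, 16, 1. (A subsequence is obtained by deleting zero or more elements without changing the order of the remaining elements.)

5

Scanning left to right, the best length ending at each element is: 30→1, 10→2, 29→2, 1→3, 21→3, 4→4, 7→4, 10→4, 16→4, 1→5.
So the longest decreasing subsequence has length 5, e.g. 30, 29, 21, 4, 1.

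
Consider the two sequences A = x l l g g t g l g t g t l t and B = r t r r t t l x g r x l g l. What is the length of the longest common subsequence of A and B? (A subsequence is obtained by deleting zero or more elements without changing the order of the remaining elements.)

5

A longest common subsequence is xglgl (length 5); the LCS DP confirms no longer common subsequence exists.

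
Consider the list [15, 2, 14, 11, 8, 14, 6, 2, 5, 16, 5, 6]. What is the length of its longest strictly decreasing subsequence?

6

Let dp[i] be the longest decreasing subsequence ending at position i. Then dp = [1, 2, 2, 3, 4, 2, 5, 6, 6, 1, 6, 5].
The maximum is 6; one witness is 15, 14, 11, 8, 6, 2 at positions 1,3,4,5,7,8.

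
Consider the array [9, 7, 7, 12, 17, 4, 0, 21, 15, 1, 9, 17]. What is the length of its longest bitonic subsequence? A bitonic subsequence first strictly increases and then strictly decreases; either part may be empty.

Let inc[i] be the LIS ending at i and dec[i] the longest strictly decreasing subsequence starting at i. inc = [1, 1, 1, 2, 3, 1, 1, 4, 3, 2, 3, 4], dec = [4, 3, 3, 3, 3, 2, 1, 3, 2, 1, 1, 1].
max_i inc[i]+dec[i]−1 = 6, with one witness 9, 12, 17, 21, 15, 9.

6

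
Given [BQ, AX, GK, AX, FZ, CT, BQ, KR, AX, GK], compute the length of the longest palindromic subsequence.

5

One longest palindromic subsequence is GK AX KR AX GK (positions 3,4,8,9,10); it reads the same forward and backward, and the interval DP gives dp[1][10] = 5.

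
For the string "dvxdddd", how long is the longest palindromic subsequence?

One longest palindromic subsequence is ddddd (positions 1,4,5,6,7); it reads the same forward and backward, and the interval DP gives dp[1][7] = 5.

5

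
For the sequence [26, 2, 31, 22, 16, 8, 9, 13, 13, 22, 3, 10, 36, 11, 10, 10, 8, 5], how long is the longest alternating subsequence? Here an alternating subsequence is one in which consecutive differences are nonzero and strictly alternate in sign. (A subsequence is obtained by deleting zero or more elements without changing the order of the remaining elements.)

Track the best alternating length ending on an up-step vs a down-step at each position: up/down = 1/1, 1/2, 3/1, 3/4, 3/4, 3/4, 5/4, 5/4, 5/4, 5/4, 3/6, 7/6, 7/1, 7/8, 7/8, 7/8, 7/8, 7/8.
The maximum over both is 8; one such subsequence is 26, 2, 31, 8, 9, 3, 36, 11.

8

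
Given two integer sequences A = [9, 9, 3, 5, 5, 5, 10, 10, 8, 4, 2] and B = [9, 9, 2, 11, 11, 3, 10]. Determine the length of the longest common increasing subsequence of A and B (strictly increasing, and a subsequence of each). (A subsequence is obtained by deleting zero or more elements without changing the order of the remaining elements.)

A longest common strictly increasing subsequence is 9, 10 (length 2); it appears in order in both A and B, and no longer such subsequence exists.

2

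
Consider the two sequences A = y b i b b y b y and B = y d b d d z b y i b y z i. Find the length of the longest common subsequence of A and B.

6

A longest common subsequence is ybbyby (length 6); the LCS DP confirms no longer common subsequence exists.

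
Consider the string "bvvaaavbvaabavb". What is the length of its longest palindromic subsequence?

One longest palindromic subsequence is bvaaavbvaaavb (positions 1,2,4,5,6,7,8,9,10,11,13,14,15); it reads the same forward and backward, and the interval DP gives dp[1][15] = 13.

13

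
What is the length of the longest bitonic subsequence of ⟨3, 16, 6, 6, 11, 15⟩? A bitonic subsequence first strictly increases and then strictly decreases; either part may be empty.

One longest bitonic subsequence is 3, 6, 11, 15 (positions 1,3,5,6): it rises to 15 then falls. Length 4 is optimal.

4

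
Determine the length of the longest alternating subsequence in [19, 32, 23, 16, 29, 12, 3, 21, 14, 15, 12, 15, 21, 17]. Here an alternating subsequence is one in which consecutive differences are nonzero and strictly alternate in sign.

11

A longest alternating subsequence is 19, 32, 23, 29, 12, 21, 14, 15, 12, 21, 17 (positions 1,2,3,5,6,8,9,10,11,13,14); its 10 consecutive differences strictly alternate in sign, and length 11 is optimal.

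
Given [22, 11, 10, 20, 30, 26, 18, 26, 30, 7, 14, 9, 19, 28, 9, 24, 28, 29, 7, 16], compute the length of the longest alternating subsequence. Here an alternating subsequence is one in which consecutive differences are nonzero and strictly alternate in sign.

13

A longest alternating subsequence is 22, 11, 20, 18, 26, 7, 14, 9, 19, 9, 24, 7, 16 (positions 1,2,4,7,8,10,11,12,13,15,16,19,20); its 12 consecutive differences strictly alternate in sign, and length 13 is optimal.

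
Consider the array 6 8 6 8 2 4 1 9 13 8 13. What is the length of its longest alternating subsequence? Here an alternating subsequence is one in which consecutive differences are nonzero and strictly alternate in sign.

Track the best alternating length ending on an up-step vs a down-step at each position: up/down = 1/1, 2/1, 1/3, 4/1, 1/5, 6/5, 1/7, 8/1, 8/1, 8/9, 10/1.
The maximum over both is 10; one such subsequence is 6, 8, 6, 8, 2, 4, 1, 9, 8, 13.

10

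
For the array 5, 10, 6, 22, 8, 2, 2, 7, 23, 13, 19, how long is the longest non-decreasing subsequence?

5

Scanning left to right, the best length ending at each element is: 5→1, 10→2, 6→2, 22→3, 8→3, 2→1, 2→2, 7→3, 23→4, 13→4, 19→5.
So the longest non-decreasing subsequence has length 5, e.g. 5, 6, 8, 13, 19.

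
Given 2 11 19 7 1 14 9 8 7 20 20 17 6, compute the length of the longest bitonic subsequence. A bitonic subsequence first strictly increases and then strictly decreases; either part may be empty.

Let inc[i] be the LIS ending at i and dec[i] the longest strictly decreasing subsequence starting at i. inc = [1, 2, 3, 2, 1, 3, 3, 3, 2, 4, 4, 4, 2], dec = [2, 5, 6, 2, 1, 5, 4, 3, 2, 3, 3, 2, 1].
max_i inc[i]+dec[i]−1 = 8, with one witness 2, 11, 19, 14, 9, 8, 7, 6.

8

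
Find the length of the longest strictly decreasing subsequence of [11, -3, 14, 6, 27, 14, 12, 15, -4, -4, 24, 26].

One longest decreasing subsequence is 27, 14, 12, -4 (positions 5,6,7,9), of length 4; no longer one exists.

4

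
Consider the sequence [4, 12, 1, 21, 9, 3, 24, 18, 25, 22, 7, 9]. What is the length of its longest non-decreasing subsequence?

Scanning left to right, the best length ending at each element is: 4→1, 12→2, 1→1, 21→3, 9→2, 3→2, 24→4, 18→3, 25→5, 22→4, 7→3, 9→4.
So the longest non-decreasing subsequence has length 5, e.g. 4, 12, 21, 24, 25.

5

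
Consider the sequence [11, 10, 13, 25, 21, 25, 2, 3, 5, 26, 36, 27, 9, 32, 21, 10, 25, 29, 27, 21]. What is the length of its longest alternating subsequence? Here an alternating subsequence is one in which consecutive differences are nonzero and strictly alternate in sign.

A longest alternating subsequence is 11, 10, 25, 21, 25, 2, 36, 27, 32, 21, 29, 27 (positions 1,2,4,5,6,7,11,12,14,15,18,19); its 11 consecutive differences strictly alternate in sign, and length 12 is optimal.

12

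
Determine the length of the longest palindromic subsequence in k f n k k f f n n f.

One longest palindromic subsequence is fnffnf (positions 2,3,6,7,9,10); it reads the same forward and backward, and the interval DP gives dp[1][10] = 6.

6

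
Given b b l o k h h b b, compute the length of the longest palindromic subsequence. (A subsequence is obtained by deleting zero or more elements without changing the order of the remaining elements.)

6

One longest palindromic subsequence is bbhhbb (positions 1,2,6,7,8,9); it reads the same forward and backward, and the interval DP gives dp[1][9] = 6.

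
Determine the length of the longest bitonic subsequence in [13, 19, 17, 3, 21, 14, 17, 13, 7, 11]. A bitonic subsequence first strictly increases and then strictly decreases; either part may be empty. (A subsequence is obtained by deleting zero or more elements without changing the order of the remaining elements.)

6

Let inc[i] be the LIS ending at i and dec[i] the longest strictly decreasing subsequence starting at i. inc = [1, 2, 2, 1, 3, 2, 3, 2, 2, 3], dec = [2, 5, 4, 1, 4, 3, 3, 2, 1, 1].
max_i inc[i]+dec[i]−1 = 6, with one witness 13, 19, 17, 14, 13, 11.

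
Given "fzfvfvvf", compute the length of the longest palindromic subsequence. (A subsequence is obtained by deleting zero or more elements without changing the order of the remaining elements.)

One longest palindromic subsequence is fvvvf (positions 1,4,6,7,8); it reads the same forward and backward, and the interval DP gives dp[1][8] = 5.

5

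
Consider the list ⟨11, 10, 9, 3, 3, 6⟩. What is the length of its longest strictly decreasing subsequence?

One longest decreasing subsequence is 11, 10, 9, 3 (positions 1,2,3,4), of length 4; no longer one exists.

4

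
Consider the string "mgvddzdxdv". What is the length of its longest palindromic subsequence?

7

One longest palindromic subsequence is vddzddv (positions 3,4,5,6,7,9,10); it reads the same forward and backward, and the interval DP gives dp[1][10] = 7.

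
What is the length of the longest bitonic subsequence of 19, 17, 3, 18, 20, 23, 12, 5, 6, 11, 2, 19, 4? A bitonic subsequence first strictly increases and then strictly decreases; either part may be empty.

7

One longest bitonic subsequence is 17, 18, 20, 23, 12, 11, 4 (positions 2,4,5,6,7,10,13): it rises to 23 then falls. Length 7 is optimal.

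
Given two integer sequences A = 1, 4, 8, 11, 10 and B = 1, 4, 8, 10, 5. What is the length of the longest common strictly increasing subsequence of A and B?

A longest common strictly increasing subsequence is 1, 4, 8, 10 (length 4); it appears in order in both A and B, and no longer such subsequence exists.

4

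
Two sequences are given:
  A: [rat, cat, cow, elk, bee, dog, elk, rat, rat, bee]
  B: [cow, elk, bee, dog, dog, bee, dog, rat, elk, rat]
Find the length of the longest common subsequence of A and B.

Backtracking the LCS table gives one alignment: cow (A3,B1) → elk (A4,B2) → bee (A5,B6) → dog (A6,B7) → elk (A7,B9) → rat (A9,B10).
So the longest common subsequence has length 6.

6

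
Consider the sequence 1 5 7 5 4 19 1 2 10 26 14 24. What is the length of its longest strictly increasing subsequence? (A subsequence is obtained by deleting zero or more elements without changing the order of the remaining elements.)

6

Let dp[i] be the longest increasing subsequence ending at position i. Then dp = [1, 2, 3, 2, 2, 4, 1, 2, 4, 5, 5, 6].
The maximum is 6; one witness is 1, 5, 7, 10, 14, 24 at positions 1,2,3,9,11,12.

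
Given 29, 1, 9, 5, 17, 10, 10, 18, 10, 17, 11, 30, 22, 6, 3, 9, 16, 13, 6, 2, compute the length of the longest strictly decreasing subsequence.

One longest decreasing subsequence is 29, 18, 17, 11, 6, 3, 2 (positions 1,8,10,11,14,15,20), of length 7; no longer one exists.

7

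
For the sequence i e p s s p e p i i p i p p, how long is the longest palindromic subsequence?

One longest palindromic subsequence is pppiippp (positions 3,6,8,9,10,11,13,14); it reads the same forward and backward, and the interval DP gives dp[1][14] = 8.

8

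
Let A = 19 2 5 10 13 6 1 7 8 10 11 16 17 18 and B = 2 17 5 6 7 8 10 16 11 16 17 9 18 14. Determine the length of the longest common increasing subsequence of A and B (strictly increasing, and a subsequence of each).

A longest common strictly increasing subsequence is 2, 5, 6, 7, 8, 10, 11, 16, 17, 18 (length 10); it appears in order in both A and B, and no longer such subsequence exists.

10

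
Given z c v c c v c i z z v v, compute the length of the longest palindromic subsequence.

Using dp[i][j] = 2 + dp[i+1][j−1] if the ends match, else max(dp[i+1][j], dp[i][j−1]):
dp[1][12] = 8. A witness is zcvccvcz at positions 1,2,3,4,5,6,7,10.

8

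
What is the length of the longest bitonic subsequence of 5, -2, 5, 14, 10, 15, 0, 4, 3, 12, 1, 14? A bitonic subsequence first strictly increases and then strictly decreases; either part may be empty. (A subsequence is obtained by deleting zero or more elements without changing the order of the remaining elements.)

One longest bitonic subsequence is -2, 5, 14, 10, 4, 3, 1 (positions 2,3,4,5,8,9,11): it rises to 14 then falls. Length 7 is optimal.

7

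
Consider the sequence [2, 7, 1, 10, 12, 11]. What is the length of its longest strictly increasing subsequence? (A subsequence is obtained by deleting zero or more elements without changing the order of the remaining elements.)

4

Let dp[i] be the longest increasing subsequence ending at position i. Then dp = [1, 2, 1, 3, 4, 4].
The maximum is 4; one witness is 2, 7, 10, 12 at positions 1,2,4,5.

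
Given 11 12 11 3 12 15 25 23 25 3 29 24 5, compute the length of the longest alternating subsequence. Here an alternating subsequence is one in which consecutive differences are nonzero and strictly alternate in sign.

9

Track the best alternating length ending on an up-step vs a down-step at each position: up/down = 1/1, 2/1, 1/3, 1/3, 4/1, 4/1, 4/1, 4/5, 6/1, 1/7, 8/1, 8/9, 8/9.
The maximum over both is 9; one such subsequence is 11, 12, 11, 25, 23, 25, 3, 29, 24.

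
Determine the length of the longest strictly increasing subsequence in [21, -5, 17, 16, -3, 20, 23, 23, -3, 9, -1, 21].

Scanning left to right, the best length ending at each element is: 21→1, -5→1, 17→2, 16→2, -3→2, 20→3, 23→4, 23→4, -3→2, 9→3, -1→3, 21→4.
So the longest increasing subsequence has length 4, e.g. -5, 17, 20, 23.

4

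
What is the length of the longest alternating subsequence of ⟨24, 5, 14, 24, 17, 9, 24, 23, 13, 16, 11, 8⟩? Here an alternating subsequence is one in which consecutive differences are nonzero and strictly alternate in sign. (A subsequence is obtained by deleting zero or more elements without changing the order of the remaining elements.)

A longest alternating subsequence is 24, 5, 24, 17, 24, 13, 16, 11 (positions 1,2,4,5,7,9,10,11); its 7 consecutive differences strictly alternate in sign, and length 8 is optimal.

8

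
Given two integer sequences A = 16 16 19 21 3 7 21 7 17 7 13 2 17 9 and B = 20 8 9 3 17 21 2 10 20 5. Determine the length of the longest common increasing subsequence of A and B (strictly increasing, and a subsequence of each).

A longest common strictly increasing subsequence is 3, 17 (length 2); it appears in order in both A and B, and no longer such subsequence exists.

2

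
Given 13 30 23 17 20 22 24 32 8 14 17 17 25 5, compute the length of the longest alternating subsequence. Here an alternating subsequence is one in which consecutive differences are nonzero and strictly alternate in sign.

A longest alternating subsequence is 13, 30, 17, 20, 8, 14, 5 (positions 1,2,4,5,9,10,14); its 6 consecutive differences strictly alternate in sign, and length 7 is optimal.

7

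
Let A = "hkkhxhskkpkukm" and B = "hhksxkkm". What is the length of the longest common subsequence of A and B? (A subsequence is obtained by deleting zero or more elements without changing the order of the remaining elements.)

A longest common subsequence is hkxkkm (length 6); the LCS DP confirms no longer common subsequence exists.

6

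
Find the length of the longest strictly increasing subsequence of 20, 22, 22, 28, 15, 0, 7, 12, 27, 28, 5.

5

Scanning left to right, the best length ending at each element is: 20→1, 22→2, 22→2, 28→3, 15→1, 0→1, 7→2, 12→3, 27→4, 28→5, 5→2.
So the longest increasing subsequence has length 5, e.g. 0, 7, 12, 27, 28.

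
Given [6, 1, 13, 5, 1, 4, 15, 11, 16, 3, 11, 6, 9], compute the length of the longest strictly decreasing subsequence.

Scanning left to right, the best length ending at each element is: 6→1, 1→2, 13→1, 5→2, 1→3, 4→3, 15→1, 11→2, 16→1, 3→4, 11→2, 6→3, 9→3.
So the longest decreasing subsequence has length 4, e.g. 6, 5, 4, 3.

4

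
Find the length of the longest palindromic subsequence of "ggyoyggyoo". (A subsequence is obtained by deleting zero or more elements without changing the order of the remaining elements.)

7

One longest palindromic subsequence is ggyoygg (positions 1,2,3,4,5,6,7); it reads the same forward and backward, and the interval DP gives dp[1][10] = 7.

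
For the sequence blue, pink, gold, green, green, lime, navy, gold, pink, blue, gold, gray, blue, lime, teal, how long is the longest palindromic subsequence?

8

Using dp[i][j] = 2 + dp[i+1][j−1] if the ends match, else max(dp[i+1][j], dp[i][j−1]):
dp[1][15] = 8. A witness is blue pink gold green green gold pink blue at positions 1,2,3,4,5,8,9,13.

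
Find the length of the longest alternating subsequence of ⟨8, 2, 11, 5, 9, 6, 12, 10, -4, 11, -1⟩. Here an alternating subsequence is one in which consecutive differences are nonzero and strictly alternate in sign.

10

Track the best alternating length ending on an up-step vs a down-step at each position: up/down = 1/1, 1/2, 3/1, 3/4, 5/4, 5/6, 7/1, 7/8, 1/8, 9/8, 9/10.
The maximum over both is 10; one such subsequence is 8, 2, 11, 5, 9, 6, 12, 10, 11, -1.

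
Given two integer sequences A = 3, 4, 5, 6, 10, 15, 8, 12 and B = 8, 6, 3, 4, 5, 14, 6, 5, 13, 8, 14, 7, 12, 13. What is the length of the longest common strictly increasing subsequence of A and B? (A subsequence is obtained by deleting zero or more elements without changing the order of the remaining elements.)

A longest common strictly increasing subsequence is 3, 4, 5, 6, 8, 12 (length 6); it appears in order in both A and B, and no longer such subsequence exists.

6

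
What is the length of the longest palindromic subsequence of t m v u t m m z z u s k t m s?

6

One longest palindromic subsequence is mtzztm (positions 2,5,8,9,13,14); it reads the same forward and backward, and the interval DP gives dp[1][15] = 6.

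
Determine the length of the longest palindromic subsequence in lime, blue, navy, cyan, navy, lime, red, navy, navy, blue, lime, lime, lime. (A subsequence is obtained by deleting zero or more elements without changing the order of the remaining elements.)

9

Using dp[i][j] = 2 + dp[i+1][j−1] if the ends match, else max(dp[i+1][j], dp[i][j−1]):
dp[1][13] = 9. A witness is lime blue navy navy red navy navy blue lime at positions 1,2,3,5,7,8,9,10,13.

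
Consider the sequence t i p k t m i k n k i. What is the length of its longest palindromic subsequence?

One longest palindromic subsequence is iknki (positions 2,4,9,10,11); it reads the same forward and backward, and the interval DP gives dp[1][11] = 5.

5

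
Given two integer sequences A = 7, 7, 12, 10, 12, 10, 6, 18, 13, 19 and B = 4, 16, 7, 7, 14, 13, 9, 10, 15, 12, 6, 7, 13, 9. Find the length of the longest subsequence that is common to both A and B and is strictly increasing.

4

A longest common strictly increasing subsequence is 7, 10, 12, 13 (length 4); it appears in order in both A and B, and no longer such subsequence exists.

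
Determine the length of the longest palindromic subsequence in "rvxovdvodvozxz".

9

Using dp[i][j] = 2 + dp[i+1][j−1] if the ends match, else max(dp[i+1][j], dp[i][j−1]):
dp[1][14] = 9. A witness is xovdodvox at positions 3,4,5,6,8,9,10,11,13.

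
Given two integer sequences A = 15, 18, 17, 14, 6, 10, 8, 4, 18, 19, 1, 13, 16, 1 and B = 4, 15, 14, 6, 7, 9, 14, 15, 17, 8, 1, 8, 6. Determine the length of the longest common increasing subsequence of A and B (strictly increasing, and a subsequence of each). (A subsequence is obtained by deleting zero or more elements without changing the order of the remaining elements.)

For each value that appears in both, track the longest common increasing run ending there.
The best achievable length is 2; one witness is 15, 17 (A-positions 1,3, B-positions 2,9).

2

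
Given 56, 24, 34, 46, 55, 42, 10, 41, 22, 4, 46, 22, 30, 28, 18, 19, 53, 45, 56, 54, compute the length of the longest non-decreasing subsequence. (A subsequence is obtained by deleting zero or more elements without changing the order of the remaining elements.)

6

Scanning left to right, the best length ending at each element is: 56→1, 24→1, 34→2, 46→3, 55→4, 42→3, 10→1, 41→3, 22→2, 4→1, 46→4, 22→3, 30→4, 28→4, 18→2, 19→3, 53→5, 45→5, 56→6, 54→6.
So the longest non-decreasing subsequence has length 6, e.g. 24, 34, 46, 46, 53, 56.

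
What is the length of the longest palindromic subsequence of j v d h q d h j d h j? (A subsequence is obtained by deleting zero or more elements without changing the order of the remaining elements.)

One longest palindromic subsequence is jhdjdhj (positions 1,4,6,8,9,10,11); it reads the same forward and backward, and the interval DP gives dp[1][11] = 7.

7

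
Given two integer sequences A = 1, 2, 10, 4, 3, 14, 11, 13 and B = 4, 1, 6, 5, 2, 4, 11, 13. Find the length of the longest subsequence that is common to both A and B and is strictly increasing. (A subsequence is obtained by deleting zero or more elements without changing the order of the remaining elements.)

5

For each value that appears in both, track the longest common increasing run ending there.
The best achievable length is 5; one witness is 1, 2, 4, 11, 13 (A-positions 1,2,4,7,8, B-positions 2,5,6,7,8).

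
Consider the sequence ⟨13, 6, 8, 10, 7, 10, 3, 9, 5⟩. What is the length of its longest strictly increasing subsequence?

3

Let dp[i] be the longest increasing subsequence ending at position i. Then dp = [1, 1, 2, 3, 2, 3, 1, 3, 2].
The maximum is 3; one witness is 6, 8, 10 at positions 2,3,4.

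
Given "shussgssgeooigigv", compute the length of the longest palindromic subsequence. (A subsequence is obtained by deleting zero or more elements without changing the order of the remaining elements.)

6

Using dp[i][j] = 2 + dp[i+1][j−1] if the ends match, else max(dp[i+1][j], dp[i][j−1]):
dp[1][17] = 6. A witness is ggoogg at positions 6,9,11,12,14,16.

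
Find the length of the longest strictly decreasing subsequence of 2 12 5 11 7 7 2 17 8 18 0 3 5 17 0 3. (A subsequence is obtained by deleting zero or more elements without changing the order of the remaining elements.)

5

One longest decreasing subsequence is 12, 11, 7, 2, 0 (positions 2,4,5,7,11), of length 5; no longer one exists.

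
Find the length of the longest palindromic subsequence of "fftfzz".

3

One longest palindromic subsequence is ftf (positions 2,3,4); it reads the same forward and backward, and the interval DP gives dp[1][6] = 3.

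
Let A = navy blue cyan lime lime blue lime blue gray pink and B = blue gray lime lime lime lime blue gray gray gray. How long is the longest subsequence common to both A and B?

6

A longest common subsequence is blue, lime, lime, lime, blue, gray (length 6); the LCS DP confirms no longer common subsequence exists.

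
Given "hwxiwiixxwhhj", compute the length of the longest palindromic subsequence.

9

Using dp[i][j] = 2 + dp[i+1][j−1] if the ends match, else max(dp[i+1][j], dp[i][j−1]):
dp[1][13] = 9. A witness is hwxiiixwh at positions 1,2,3,4,6,7,9,10,12.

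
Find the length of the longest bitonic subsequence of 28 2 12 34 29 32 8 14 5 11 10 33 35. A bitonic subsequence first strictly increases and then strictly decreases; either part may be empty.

7

One longest bitonic subsequence is 2, 12, 34, 32, 14, 11, 10 (positions 2,3,4,6,8,10,11): it rises to 34 then falls. Length 7 is optimal.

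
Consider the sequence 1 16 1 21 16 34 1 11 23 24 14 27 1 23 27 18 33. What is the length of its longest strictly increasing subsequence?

One longest increasing subsequence is 1, 16, 21, 23, 24, 27, 33 (positions 1,2,4,9,10,12,17), of length 7; no longer one exists.

7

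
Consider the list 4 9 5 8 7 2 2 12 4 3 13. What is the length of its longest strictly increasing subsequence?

Scanning left to right, the best length ending at each element is: 4→1, 9→2, 5→2, 8→3, 7→3, 2→1, 2→1, 12→4, 4→2, 3→2, 13→5.
So the longest increasing subsequence has length 5, e.g. 4, 5, 8, 12, 13.

5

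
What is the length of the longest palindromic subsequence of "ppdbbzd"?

One longest palindromic subsequence is dbbd (positions 3,4,5,7); it reads the same forward and backward, and the interval DP gives dp[1][7] = 4.

4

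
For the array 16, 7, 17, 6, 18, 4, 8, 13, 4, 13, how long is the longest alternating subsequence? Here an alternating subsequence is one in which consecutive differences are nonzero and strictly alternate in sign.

A longest alternating subsequence is 16, 7, 17, 6, 18, 4, 8, 4, 13 (positions 1,2,3,4,5,6,7,9,10); its 8 consecutive differences strictly alternate in sign, and length 9 is optimal.

9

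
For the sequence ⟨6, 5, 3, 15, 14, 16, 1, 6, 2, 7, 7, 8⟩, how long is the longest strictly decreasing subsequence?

4

Let dp[i] be the longest decreasing subsequence ending at position i. Then dp = [1, 2, 3, 1, 2, 1, 4, 3, 4, 3, 3, 3].
The maximum is 4; one witness is 6, 5, 3, 1 at positions 1,2,3,7.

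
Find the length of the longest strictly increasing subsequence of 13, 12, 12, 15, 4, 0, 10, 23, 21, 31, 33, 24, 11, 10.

5

Scanning left to right, the best length ending at each element is: 13→1, 12→1, 12→1, 15→2, 4→1, 0→1, 10→2, 23→3, 21→3, 31→4, 33→5, 24→4, 11→3, 10→2.
So the longest increasing subsequence has length 5, e.g. 13, 15, 23, 31, 33.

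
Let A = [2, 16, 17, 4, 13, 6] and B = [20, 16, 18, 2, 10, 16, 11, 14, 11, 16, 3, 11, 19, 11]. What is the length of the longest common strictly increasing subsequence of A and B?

2

A longest common strictly increasing subsequence is 2, 16 (length 2); it appears in order in both A and B, and no longer such subsequence exists.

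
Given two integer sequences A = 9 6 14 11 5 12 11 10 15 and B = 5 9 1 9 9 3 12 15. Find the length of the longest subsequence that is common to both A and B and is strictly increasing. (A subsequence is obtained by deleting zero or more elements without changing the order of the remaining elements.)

3

For each value that appears in both, track the longest common increasing run ending there.
The best achievable length is 3; one witness is 5, 12, 15 (A-positions 5,6,9, B-positions 1,7,8).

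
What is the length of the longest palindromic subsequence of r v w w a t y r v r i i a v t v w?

8

Using dp[i][j] = 2 + dp[i+1][j−1] if the ends match, else max(dp[i+1][j], dp[i][j−1]):
dp[1][17] = 8. A witness is wtviivtw at positions 3,6,9,11,12,14,15,17.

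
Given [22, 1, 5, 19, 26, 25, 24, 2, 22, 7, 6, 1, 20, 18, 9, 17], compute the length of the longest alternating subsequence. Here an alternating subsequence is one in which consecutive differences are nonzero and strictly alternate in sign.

9

Track the best alternating length ending on an up-step vs a down-step at each position: up/down = 1/1, 1/2, 3/2, 3/2, 3/1, 3/4, 3/4, 3/4, 5/4, 5/6, 5/6, 1/6, 7/6, 7/8, 7/8, 9/8.
The maximum over both is 9; one such subsequence is 22, 1, 5, 2, 22, 7, 20, 9, 17.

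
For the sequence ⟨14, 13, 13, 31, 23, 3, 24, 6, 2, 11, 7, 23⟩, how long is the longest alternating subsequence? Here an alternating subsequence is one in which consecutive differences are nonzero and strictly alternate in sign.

9

A longest alternating subsequence is 14, 13, 31, 23, 24, 6, 11, 7, 23 (positions 1,2,4,5,7,8,10,11,12); its 8 consecutive differences strictly alternate in sign, and length 9 is optimal.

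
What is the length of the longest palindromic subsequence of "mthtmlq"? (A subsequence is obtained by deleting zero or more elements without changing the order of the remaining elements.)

One longest palindromic subsequence is mthtm (positions 1,2,3,4,5); it reads the same forward and backward, and the interval DP gives dp[1][7] = 5.

5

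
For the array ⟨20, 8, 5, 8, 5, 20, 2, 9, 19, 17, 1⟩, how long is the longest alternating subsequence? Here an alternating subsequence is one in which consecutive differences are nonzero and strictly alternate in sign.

8

A longest alternating subsequence is 20, 5, 8, 5, 20, 2, 19, 17 (positions 1,3,4,5,6,7,9,10); its 7 consecutive differences strictly alternate in sign, and length 8 is optimal.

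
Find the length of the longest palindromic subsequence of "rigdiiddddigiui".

10

Using dp[i][j] = 2 + dp[i+1][j−1] if the ends match, else max(dp[i+1][j], dp[i][j−1]):
dp[1][15] = 10. A witness is iiiddddiii at positions 2,5,6,7,8,9,10,11,13,15.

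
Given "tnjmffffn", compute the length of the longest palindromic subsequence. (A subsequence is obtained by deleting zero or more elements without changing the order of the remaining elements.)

6

Using dp[i][j] = 2 + dp[i+1][j−1] if the ends match, else max(dp[i+1][j], dp[i][j−1]):
dp[1][9] = 6. A witness is nffffn at positions 2,5,6,7,8,9.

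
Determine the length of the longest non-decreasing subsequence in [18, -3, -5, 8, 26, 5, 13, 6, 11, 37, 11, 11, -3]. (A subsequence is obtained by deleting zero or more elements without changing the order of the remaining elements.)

6

Let dp[i] be the longest non-decreasing subsequence ending at position i. Then dp = [1, 1, 1, 2, 3, 2, 3, 3, 4, 5, 5, 6, 2].
The maximum is 6; one witness is -3, 5, 6, 11, 11, 11 at positions 2,6,8,9,11,12.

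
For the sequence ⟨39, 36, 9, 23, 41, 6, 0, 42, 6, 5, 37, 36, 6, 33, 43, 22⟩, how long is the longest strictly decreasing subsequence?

5

One longest decreasing subsequence is 39, 36, 9, 6, 0 (positions 1,2,3,6,7), of length 5; no longer one exists.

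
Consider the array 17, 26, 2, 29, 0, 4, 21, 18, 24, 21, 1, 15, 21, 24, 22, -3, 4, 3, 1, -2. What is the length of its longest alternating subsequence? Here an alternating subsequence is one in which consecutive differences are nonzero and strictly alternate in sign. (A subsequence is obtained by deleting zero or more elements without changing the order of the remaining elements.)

13

A longest alternating subsequence is 17, 26, 2, 29, 0, 21, 18, 24, 1, 15, -3, 4, 3 (positions 1,2,3,4,5,7,8,9,11,12,16,17,18); its 12 consecutive differences strictly alternate in sign, and length 13 is optimal.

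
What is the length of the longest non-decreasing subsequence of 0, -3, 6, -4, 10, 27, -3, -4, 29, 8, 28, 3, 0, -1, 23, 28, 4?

6

Scanning left to right, the best length ending at each element is: 0→1, -3→1, 6→2, -4→1, 10→3, 27→4, -3→2, -4→2, 29→5, 8→3, 28→5, 3→3, 0→3, -1→3, 23→4, 28→6, 4→4.
So the longest non-decreasing subsequence has length 6, e.g. 0, 6, 10, 27, 28, 28.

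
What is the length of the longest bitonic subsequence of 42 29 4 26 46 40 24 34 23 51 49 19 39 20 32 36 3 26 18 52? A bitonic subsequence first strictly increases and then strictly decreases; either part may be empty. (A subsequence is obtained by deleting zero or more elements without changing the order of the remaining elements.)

Let inc[i] be the LIS ending at i and dec[i] the longest strictly decreasing subsequence starting at i. inc = [1, 1, 1, 2, 3, 3, 2, 3, 2, 4, 4, 2, 4, 3, 4, 5, 1, 4, 2, 6], dec = [7, 6, 2, 5, 6, 5, 4, 4, 3, 6, 5, 2, 4, 2, 3, 3, 1, 2, 1, 1].
max_i inc[i]+dec[i]−1 = 9, with one witness 4, 26, 46, 51, 49, 39, 36, 26, 18.

9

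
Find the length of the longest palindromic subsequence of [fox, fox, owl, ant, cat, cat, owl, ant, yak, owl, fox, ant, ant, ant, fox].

One longest palindromic subsequence is fox fox owl ant cat cat ant owl fox fox (positions 1,2,3,4,5,6,8,10,11,15); it reads the same forward and backward, and the interval DP gives dp[1][15] = 10.

10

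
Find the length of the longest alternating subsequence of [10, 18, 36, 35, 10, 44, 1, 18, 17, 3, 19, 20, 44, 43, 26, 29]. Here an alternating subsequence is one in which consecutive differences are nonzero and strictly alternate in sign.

A longest alternating subsequence is 10, 36, 35, 44, 1, 18, 17, 44, 26, 29 (positions 1,3,4,6,7,8,9,13,15,16); its 9 consecutive differences strictly alternate in sign, and length 10 is optimal.

10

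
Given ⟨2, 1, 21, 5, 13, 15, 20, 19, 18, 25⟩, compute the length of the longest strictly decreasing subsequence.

Scanning left to right, the best length ending at each element is: 2→1, 1→2, 21→1, 5→2, 13→2, 15→2, 20→2, 19→3, 18→4, 25→1.
So the longest decreasing subsequence has length 4, e.g. 21, 20, 19, 18.

4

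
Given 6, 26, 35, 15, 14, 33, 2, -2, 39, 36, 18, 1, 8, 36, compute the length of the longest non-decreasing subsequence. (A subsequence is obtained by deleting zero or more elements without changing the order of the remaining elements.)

5

One longest non-decreasing subsequence is 6, 26, 35, 36, 36 (positions 1,2,3,10,14), of length 5; no longer one exists.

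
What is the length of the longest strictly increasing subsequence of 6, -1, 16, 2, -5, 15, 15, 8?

One longest increasing subsequence is -1, 2, 15 (positions 2,4,6), of length 3; no longer one exists.

3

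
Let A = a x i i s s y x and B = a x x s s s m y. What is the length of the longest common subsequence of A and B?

A longest common subsequence is axssy (length 5); the LCS DP confirms no longer common subsequence exists.

5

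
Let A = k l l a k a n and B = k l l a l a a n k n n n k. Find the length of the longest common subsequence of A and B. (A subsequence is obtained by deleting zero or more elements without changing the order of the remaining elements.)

6

A longest common subsequence is kllakn (length 6); the LCS DP confirms no longer common subsequence exists.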